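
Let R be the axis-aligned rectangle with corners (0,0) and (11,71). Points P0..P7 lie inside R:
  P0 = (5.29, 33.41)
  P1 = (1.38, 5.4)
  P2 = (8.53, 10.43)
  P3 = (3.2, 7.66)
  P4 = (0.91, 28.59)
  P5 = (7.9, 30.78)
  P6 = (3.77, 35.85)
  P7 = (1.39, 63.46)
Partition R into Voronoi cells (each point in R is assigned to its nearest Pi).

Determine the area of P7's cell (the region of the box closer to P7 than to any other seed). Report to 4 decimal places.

Area of P7's cell: 232.0262

1. box [0,11]×[0,71]: [(0, 0) (11, 0) (11, 71) (0, 71)]
2. ⊥bis P7·P0 via (3.34,48.435): [(0, 48.0015) (11, 49.4291) (11, 71) (0, 71)]  |A|=245.1313
3. ⊥bis P7·P1 via (1.385,34.43): [(0, 48.0015) (11, 49.4291) (11, 71) (0, 71)]  |A|=245.1313
4. ⊥bis P7·P2 via (4.96,36.945): [(0, 48.0015) (11, 49.4291) (11, 71) (0, 71)]  |A|=245.1313
5. ⊥bis P7·P3 via (2.295,35.56): [(0, 48.0015) (11, 49.4291) (11, 71) (0, 71)]  |A|=245.1313
6. ⊥bis P7·P4 via (1.15,46.025): [(0, 48.0015) (11, 49.4291) (11, 71) (0, 71)]  |A|=245.1313
7. ⊥bis P7·P5 via (4.645,47.12): [(0, 48.0015) (11, 49.4291) (11, 71) (0, 71)]  |A|=245.1313
8. ⊥bis P7·P6 via (2.58,49.655): [(0, 49.4326) (11, 50.3808) (11, 71) (0, 71)]  |A|=232.0262
9. canonical 4-gon: [(0, 49.4326) (11, 50.3808) (11, 71) (0, 71)]
10. shoelace: 232.0262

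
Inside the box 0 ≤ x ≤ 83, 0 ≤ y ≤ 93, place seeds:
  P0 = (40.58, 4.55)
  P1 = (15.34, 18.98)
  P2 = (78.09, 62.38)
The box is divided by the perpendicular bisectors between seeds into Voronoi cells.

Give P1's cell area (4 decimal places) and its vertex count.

1. box [0,83]×[0,93]: [(0, 0) (83, 0) (83, 93) (0, 93)]
2. ⊥bis P1·P0 via (27.96,11.765): [(0, 0) (21.2338, 0) (74.403, 93) (0, 93)]  |A|=4447.1113
3. ⊥bis P1·P2 via (46.715,40.68): [(0, 0) (21.2338, 0) (45.4975, 42.4404) (10.5287, 93) (0, 93)]  |A|=2832.3822
4. canonical 5-gon: [(0, 0) (21.2338, 0) (45.4975, 42.4404) (10.5287, 93) (0, 93)]
5. shoelace: 2832.3822

Area of P1's cell: 2832.3822 (5 vertices)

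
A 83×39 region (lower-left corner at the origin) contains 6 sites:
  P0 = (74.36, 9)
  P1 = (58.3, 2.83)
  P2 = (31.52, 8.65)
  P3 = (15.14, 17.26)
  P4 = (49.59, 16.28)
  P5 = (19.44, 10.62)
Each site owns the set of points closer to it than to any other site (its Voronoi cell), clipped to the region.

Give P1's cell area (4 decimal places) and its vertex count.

1. box [0,83]×[0,39]: [(0, 0) (83, 0) (83, 39) (0, 39)]
2. ⊥bis P1·P0 via (66.33,5.915): [(0, 0) (68.6025, 0) (53.6193, 39) (0, 39)]  |A|=2383.3234
3. ⊥bis P1·P2 via (44.91,5.74): [(43.6625, 0) (68.6025, 0) (53.6193, 39) (52.1383, 39)]  |A|=515.2074
4. ⊥bis P1·P3 via (36.72,10.045): [(43.6625, 0) (68.6025, 0) (53.6193, 39) (52.1383, 39)]  |A|=515.2074
5. ⊥bis P1·P4 via (53.945,9.555): [(44.3951, 3.3706) (43.6625, 0) (68.6025, 0) (62.7428, 15.2523)]  |A|=216.765
6. ⊥bis P1·P5 via (38.87,6.725): [(44.3951, 3.3706) (43.6625, 0) (68.6025, 0) (62.7428, 15.2523)]  |A|=216.765
7. canonical 4-gon: [(44.3951, 3.3706) (43.6625, 0) (68.6025, 0) (62.7428, 15.2523)]
8. shoelace: 216.765

Area of P1's cell: 216.7650 (4 vertices)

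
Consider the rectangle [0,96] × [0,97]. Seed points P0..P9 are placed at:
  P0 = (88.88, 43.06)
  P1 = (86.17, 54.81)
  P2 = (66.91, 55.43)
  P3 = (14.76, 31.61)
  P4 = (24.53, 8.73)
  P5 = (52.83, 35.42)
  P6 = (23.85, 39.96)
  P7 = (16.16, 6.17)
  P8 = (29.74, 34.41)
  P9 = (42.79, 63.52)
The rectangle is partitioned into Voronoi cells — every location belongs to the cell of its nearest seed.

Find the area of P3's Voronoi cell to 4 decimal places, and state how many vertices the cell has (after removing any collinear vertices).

1. box [0,96]×[0,97]: [(0, 0) (96, 0) (96, 97) (0, 97)]
2. ⊥bis P3·P0 via (51.82,37.335): [(0, 0) (57.5875, 0) (42.603, 97) (0, 97)]  |A|=4859.2382
3. ⊥bis P3·P1 via (50.465,43.21): [(0, 0) (57.5875, 0) (51.3181, 40.5843) (32.9895, 97) (0, 97)]  |A|=4588.0611
4. ⊥bis P3·P2 via (40.835,43.52): [(0, 0) (57.5875, 0) (55.9901, 10.3404) (16.4075, 97) (0, 97)]  |A|=3724.1925
5. ⊥bis P3·P4 via (19.645,20.17): [(0, 11.7814) (46.3013, 31.5525) (16.4075, 97) (0, 97)]  |A|=2509.7802
6. ⊥bis P3·P5 via (33.795,33.515): [(0, 11.7814) (34.4959, 26.5115) (30.5375, 66.0648) (16.4075, 97) (0, 97)]  |A|=2266.3324
7. ⊥bis P3·P6 via (19.305,35.785): [(0, 56.8009) (0, 11.7814) (29.7034, 24.465)]  |A|=668.6162
8. ⊥bis P3·P7 via (15.46,18.89): [(0, 56.8009) (0, 18.0392) (16.8231, 18.965) (29.7034, 24.465)]  |A|=615.9782
9. ⊥bis P3·P8 via (22.25,33.01): [(22.3511, 32.4689) (0, 56.8009) (0, 18.0392) (16.8231, 18.965) (24.2801, 22.1492)]  |A|=585.7609
10. ⊥bis P3·P9 via (28.775,47.565): [(22.3511, 32.4689) (0, 56.8009) (0, 18.0392) (16.8231, 18.965) (24.2801, 22.1492)]  |A|=585.7609
11. canonical 5-gon: [(22.3511, 32.4689) (0, 56.8009) (0, 18.0392) (16.8231, 18.965) (24.2801, 22.1492)]
12. shoelace: 585.7609

Area of P3's cell: 585.7609 (5 vertices)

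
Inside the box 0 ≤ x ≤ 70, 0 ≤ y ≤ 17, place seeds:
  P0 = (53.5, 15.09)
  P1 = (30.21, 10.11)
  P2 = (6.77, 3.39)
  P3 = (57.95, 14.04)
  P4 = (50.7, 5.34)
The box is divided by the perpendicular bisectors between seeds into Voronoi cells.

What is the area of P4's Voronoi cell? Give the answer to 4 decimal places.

1. box [0,70]×[0,17]: [(0, 0) (70, 0) (70, 17) (0, 17)]
2. ⊥bis P4·P0 via (52.1,10.215): [(0, 0) (70, 0) (70, 5.0745) (28.4737, 17) (0, 17)]  |A|=942.3886
3. ⊥bis P4·P1 via (40.455,7.725): [(38.6566, 0) (70, 0) (70, 5.0745) (41.7281, 13.1936)]  |A|=278.4987
4. ⊥bis P4·P2 via (28.735,4.365): [(38.6566, 0) (70, 0) (70, 5.0745) (41.7281, 13.1936)]  |A|=278.4987
5. ⊥bis P4·P3 via (54.325,9.69): [(38.6566, 0) (65.953, 0) (54.5337, 9.5161) (41.7281, 13.1936)]  |A|=220.001
6. canonical 4-gon: [(38.6566, 0) (65.953, 0) (54.5337, 9.5161) (41.7281, 13.1936)]
7. shoelace: 220.001

Area of P4's cell: 220.0010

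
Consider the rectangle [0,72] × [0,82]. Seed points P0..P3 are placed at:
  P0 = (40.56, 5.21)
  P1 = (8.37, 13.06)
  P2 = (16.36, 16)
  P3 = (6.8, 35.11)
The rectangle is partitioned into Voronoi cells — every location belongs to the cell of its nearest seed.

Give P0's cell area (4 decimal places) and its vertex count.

Area of P0's cell: 2107.6919 (4 vertices)

1. box [0,72]×[0,82]: [(0, 0) (72, 0) (72, 82) (0, 82)]
2. ⊥bis P0·P1 via (24.465,9.135): [(22.2373, 0) (72, 0) (72, 82) (42.2342, 82)]  |A|=3260.669
3. ⊥bis P0·P2 via (28.46,10.605): [(23.7316, 0) (72, 0) (72, 82) (60.2927, 82)]  |A|=2459.0036
4. ⊥bis P0·P3 via (23.68,20.16): [(41.8853, 40.7156) (23.7316, 0) (72, 0) (72, 74.718)]  |A|=2107.6919
5. canonical 4-gon: [(41.8853, 40.7156) (23.7316, 0) (72, 0) (72, 74.718)]
6. shoelace: 2107.6919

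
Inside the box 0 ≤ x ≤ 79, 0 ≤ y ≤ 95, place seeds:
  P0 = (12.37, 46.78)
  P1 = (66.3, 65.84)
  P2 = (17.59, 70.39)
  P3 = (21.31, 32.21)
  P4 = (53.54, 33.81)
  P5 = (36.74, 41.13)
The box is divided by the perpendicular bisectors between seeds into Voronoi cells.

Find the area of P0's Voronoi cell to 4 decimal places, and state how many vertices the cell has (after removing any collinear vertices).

Area of P0's cell: 569.4238 (4 vertices)

1. box [0,79]×[0,95]: [(0, 0) (79, 0) (79, 95) (0, 95)]
2. ⊥bis P0·P1 via (39.335,56.31): [(0, 0) (59.2361, 0) (25.6611, 95) (0, 95)]  |A|=4032.6208
3. ⊥bis P0·P2 via (14.98,58.585): [(0, 61.897) (0, 0) (59.2361, 0) (40.5272, 52.9367)]  |A|=2822.1382
4. ⊥bis P0·P3 via (16.84,39.495): [(39.2183, 53.2261) (0, 61.897) (0, 29.1622)]  |A|=641.9019
5. ⊥bis P0·P4 via (32.955,40.295): [(36.5041, 51.5607) (37.1713, 53.6787) (0, 61.897) (0, 29.1622)]  |A|=639.5832
6. ⊥bis P0·P5 via (24.555,43.955): [(24.629, 44.2743) (27.3146, 55.8579) (0, 61.897) (0, 29.1622)]  |A|=569.4238
7. canonical 4-gon: [(24.629, 44.2743) (27.3146, 55.8579) (0, 61.897) (0, 29.1622)]
8. shoelace: 569.4238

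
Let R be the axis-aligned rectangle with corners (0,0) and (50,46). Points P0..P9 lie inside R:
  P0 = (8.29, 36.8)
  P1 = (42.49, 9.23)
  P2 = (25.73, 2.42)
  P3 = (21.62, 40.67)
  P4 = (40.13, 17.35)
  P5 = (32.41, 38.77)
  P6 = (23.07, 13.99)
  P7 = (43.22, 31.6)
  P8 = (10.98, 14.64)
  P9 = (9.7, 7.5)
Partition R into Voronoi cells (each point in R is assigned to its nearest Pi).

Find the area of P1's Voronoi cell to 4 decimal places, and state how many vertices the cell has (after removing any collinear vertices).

1. box [0,50]×[0,46]: [(0, 0) (50, 0) (50, 46) (0, 46)]
2. ⊥bis P1·P0 via (25.39,23.015): [(6.8367, 0) (50, 0) (50, 46) (43.9191, 46)]  |A|=1132.6162
3. ⊥bis P1·P2 via (34.11,5.825): [(26.5437, 24.4462) (36.4768, 0) (50, 0) (50, 46) (43.9191, 46)]  |A|=770.3216
4. ⊥bis P1·P3 via (32.055,24.95): [(27.5533, 21.9617) (36.4768, 0) (50, 0) (50, 36.862)]  |A|=562.2115
5. ⊥bis P1·P4 via (41.31,13.29): [(32.1576, 10.63) (36.4768, 0) (50, 0) (50, 15.8157)]  |A|=212.9697
6. ⊥bis P1·P5 via (37.45,24): [(32.1576, 10.63) (36.4768, 0) (50, 0) (50, 15.8157)]  |A|=212.9697
7. ⊥bis P1·P6 via (32.78,11.61): [(32.5691, 10.7495) (32.396, 10.0433) (36.4768, 0) (50, 0) (50, 15.8157)]  |A|=212.8348
8. ⊥bis P1·P7 via (42.855,20.415): [(32.5691, 10.7495) (32.396, 10.0433) (36.4768, 0) (50, 0) (50, 15.8157)]  |A|=212.8348
9. ⊥bis P1·P8 via (26.735,11.935): [(32.5691, 10.7495) (32.396, 10.0433) (36.4768, 0) (50, 0) (50, 15.8157)]  |A|=212.8348
10. ⊥bis P1·P9 via (26.095,8.365): [(32.5691, 10.7495) (32.396, 10.0433) (36.4768, 0) (50, 0) (50, 15.8157)]  |A|=212.8348
11. canonical 5-gon: [(32.5691, 10.7495) (32.396, 10.0433) (36.4768, 0) (50, 0) (50, 15.8157)]
12. shoelace: 212.8348

Area of P1's cell: 212.8348 (5 vertices)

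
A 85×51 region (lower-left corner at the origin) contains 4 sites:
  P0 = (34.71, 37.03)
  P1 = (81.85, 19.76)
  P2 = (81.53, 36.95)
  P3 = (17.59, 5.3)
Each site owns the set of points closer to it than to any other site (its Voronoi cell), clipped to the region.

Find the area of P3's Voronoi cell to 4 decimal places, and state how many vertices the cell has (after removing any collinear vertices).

1. box [0,85]×[0,51]: [(0, 0) (85, 0) (85, 51) (0, 51)]
2. ⊥bis P3·P0 via (26.15,21.165): [(0, 35.2743) (0, 0) (65.377, 0)]  |A|=1153.063
3. ⊥bis P3·P1 via (49.72,12.53): [(50.7655, 7.8836) (0, 35.2743) (0, 0) (52.5395, 0)]  |A|=1102.4604
4. ⊥bis P3·P2 via (49.56,21.125): [(50.7655, 7.8836) (0, 35.2743) (0, 0) (52.5395, 0)]  |A|=1102.4604
5. canonical 4-gon: [(50.7655, 7.8836) (0, 35.2743) (0, 0) (52.5395, 0)]
6. shoelace: 1102.4604

Area of P3's cell: 1102.4604 (4 vertices)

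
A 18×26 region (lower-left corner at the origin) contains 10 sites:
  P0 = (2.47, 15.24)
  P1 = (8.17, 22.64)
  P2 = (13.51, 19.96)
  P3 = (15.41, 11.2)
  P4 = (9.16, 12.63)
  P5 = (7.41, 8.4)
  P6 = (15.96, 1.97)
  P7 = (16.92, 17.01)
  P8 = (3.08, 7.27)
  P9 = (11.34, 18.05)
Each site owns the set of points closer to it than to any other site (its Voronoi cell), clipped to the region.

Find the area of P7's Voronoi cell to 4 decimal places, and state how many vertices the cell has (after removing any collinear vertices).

1. box [0,18]×[0,26]: [(0, 0) (18, 0) (18, 26) (0, 26)]
2. ⊥bis P7·P0 via (9.695,16.125): [(11.6702, 0) (18, 0) (18, 26) (8.4854, 26)]  |A|=205.9776
3. ⊥bis P7·P1 via (12.545,19.825): [(9.7701, 15.5123) (11.6702, 0) (18, 0) (18, 26) (16.5182, 26)]  |A|=163.8547
4. ⊥bis P7·P2 via (15.215,18.485): [(10.1264, 12.6029) (11.6702, 0) (18, 0) (18, 21.7043)]  |A|=125.3324
5. ⊥bis P7·P3 via (16.165,14.105): [(12.2958, 15.1106) (18, 13.6281) (18, 21.7043)]  |A|=23.0341
6. ⊥bis P7·P4 via (13.04,14.82): [(12.6469, 15.5165) (12.9757, 14.9339) (18, 13.6281) (18, 21.7043)]  |A|=22.8651
7. ⊥bis P7·P5 via (12.165,12.705): [(12.6469, 15.5165) (12.9757, 14.9339) (18, 13.6281) (18, 21.7043)]  |A|=22.8651
8. ⊥bis P7·P6 via (16.44,9.49): [(12.6469, 15.5165) (12.9757, 14.9339) (18, 13.6281) (18, 21.7043)]  |A|=22.8651
9. ⊥bis P7·P8 via (10,12.14): [(12.6469, 15.5165) (12.9757, 14.9339) (18, 13.6281) (18, 21.7043)]  |A|=22.8651
10. ⊥bis P7·P9 via (14.13,17.53): [(14.0589, 17.1487) (13.6152, 14.7677) (18, 13.6281) (18, 21.7043)]  |A|=21.3873
11. canonical 4-gon: [(14.0589, 17.1487) (13.6152, 14.7677) (18, 13.6281) (18, 21.7043)]
12. shoelace: 21.3873

Area of P7's cell: 21.3873 (4 vertices)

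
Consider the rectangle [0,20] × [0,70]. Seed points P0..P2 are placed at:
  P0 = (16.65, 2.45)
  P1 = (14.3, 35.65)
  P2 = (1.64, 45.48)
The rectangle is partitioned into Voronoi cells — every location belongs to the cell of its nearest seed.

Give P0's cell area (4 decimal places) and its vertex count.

Area of P0's cell: 373.2492 (4 vertices)

1. box [0,20]×[0,70]: [(0, 0) (20, 0) (20, 70) (0, 70)]
2. ⊥bis P0·P1 via (15.475,19.05): [(0, 17.9546) (0, 0) (20, 0) (20, 19.3703)]  |A|=373.2492
3. ⊥bis P0·P2 via (9.145,23.965): [(0, 17.9546) (0, 0) (20, 0) (20, 19.3703)]  |A|=373.2492
4. canonical 4-gon: [(0, 17.9546) (0, 0) (20, 0) (20, 19.3703)]
5. shoelace: 373.2492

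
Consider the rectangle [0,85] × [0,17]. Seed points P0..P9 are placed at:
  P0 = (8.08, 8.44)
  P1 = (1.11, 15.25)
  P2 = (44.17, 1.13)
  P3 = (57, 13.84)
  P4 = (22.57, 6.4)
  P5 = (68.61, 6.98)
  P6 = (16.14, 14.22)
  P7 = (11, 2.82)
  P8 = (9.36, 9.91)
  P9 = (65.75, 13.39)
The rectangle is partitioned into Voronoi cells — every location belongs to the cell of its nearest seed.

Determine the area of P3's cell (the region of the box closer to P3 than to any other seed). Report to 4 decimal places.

1. box [0,85]×[0,17]: [(0, 0) (85, 0) (85, 17) (0, 17)]
2. ⊥bis P3·P0 via (32.54,11.14): [(33.7697, 0) (85, 0) (85, 17) (31.8931, 17)]  |A|=886.866
3. ⊥bis P3·P1 via (29.055,14.545): [(33.7697, 0) (85, 0) (85, 17) (31.8931, 17)]  |A|=886.866
4. ⊥bis P3·P2 via (50.585,7.485): [(58, 0) (85, 0) (85, 17) (41.159, 17)]  |A|=602.1486
5. ⊥bis P3·P4 via (39.785,10.12): [(58, 0) (85, 0) (85, 17) (41.159, 17)]  |A|=602.1486
6. ⊥bis P3·P5 via (62.805,10.41): [(57.1569, 0.851) (66.6988, 17) (41.159, 17)]  |A|=206.2208
7. ⊥bis P3·P6 via (36.57,14.03): [(57.1569, 0.851) (66.6988, 17) (41.159, 17)]  |A|=206.2208
8. ⊥bis P3·P7 via (34,8.33): [(57.1569, 0.851) (66.6988, 17) (41.159, 17)]  |A|=206.2208
9. ⊥bis P3·P8 via (33.18,11.875): [(57.1569, 0.851) (66.6988, 17) (41.159, 17)]  |A|=206.2208
10. ⊥bis P3·P9 via (61.375,13.615): [(57.1569, 0.851) (61.0581, 7.4536) (61.5491, 17) (41.159, 17)]  |A|=181.6399
11. canonical 4-gon: [(57.1569, 0.851) (61.0581, 7.4536) (61.5491, 17) (41.159, 17)]
12. shoelace: 181.6399

Area of P3's cell: 181.6399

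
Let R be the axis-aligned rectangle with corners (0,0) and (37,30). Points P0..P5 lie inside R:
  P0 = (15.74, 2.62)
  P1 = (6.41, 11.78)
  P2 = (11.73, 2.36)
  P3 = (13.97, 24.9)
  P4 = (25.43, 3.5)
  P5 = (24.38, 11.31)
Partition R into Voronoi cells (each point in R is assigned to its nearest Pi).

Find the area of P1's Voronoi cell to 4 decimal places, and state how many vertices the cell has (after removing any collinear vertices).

Area of P1's cell: 206.7196 (5 vertices)

1. box [0,37]×[0,30]: [(0, 0) (37, 0) (37, 30) (0, 30)]
2. ⊥bis P1·P0 via (11.075,7.2): [(0, 0) (4.0062, 0) (33.4596, 30) (0, 30)]  |A|=561.9863
3. ⊥bis P1·P2 via (9.07,7.07): [(0, 1.9477) (13.2837, 9.4497) (33.4596, 30) (0, 30)]  |A|=530.1215
4. ⊥bis P1·P3 via (10.19,18.34): [(0, 24.2117) (0, 1.9477) (13.2837, 9.4497) (17.7405, 13.9892)]  |A|=210.9209
5. ⊥bis P1·P4 via (15.92,7.64): [(0, 24.2117) (0, 1.9477) (13.2837, 9.4497) (17.7405, 13.9892)]  |A|=210.9209
6. ⊥bis P1·P5 via (15.395,11.545): [(15.4928, 15.2844) (0, 24.2117) (0, 1.9477) (13.2837, 9.4497) (15.3965, 11.6017)]  |A|=206.7196
7. canonical 5-gon: [(15.4928, 15.2844) (0, 24.2117) (0, 1.9477) (13.2837, 9.4497) (15.3965, 11.6017)]
8. shoelace: 206.7196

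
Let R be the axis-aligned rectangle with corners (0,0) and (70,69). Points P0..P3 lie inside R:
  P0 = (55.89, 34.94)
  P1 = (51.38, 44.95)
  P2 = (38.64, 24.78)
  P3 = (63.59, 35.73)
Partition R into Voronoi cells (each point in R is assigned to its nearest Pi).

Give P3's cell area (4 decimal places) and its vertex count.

1. box [0,70]×[0,69]: [(0, 0) (70, 0) (70, 69) (0, 69)]
2. ⊥bis P3·P0 via (59.74,35.335): [(63.3653, 0) (70, 0) (70, 69) (56.2861, 69)]  |A|=702.0289
3. ⊥bis P3·P1 via (57.485,40.34): [(59.0182, 42.3704) (63.3653, 0) (70, 0) (70, 56.9136)]  |A|=453.0649
4. ⊥bis P3·P2 via (51.115,30.255): [(59.0182, 42.3704) (63.0517, 3.0569) (64.3932, 0) (70, 0) (70, 56.9136)]  |A|=451.4937
5. canonical 5-gon: [(59.0182, 42.3704) (63.0517, 3.0569) (64.3932, 0) (70, 0) (70, 56.9136)]
6. shoelace: 451.4937

Area of P3's cell: 451.4937 (5 vertices)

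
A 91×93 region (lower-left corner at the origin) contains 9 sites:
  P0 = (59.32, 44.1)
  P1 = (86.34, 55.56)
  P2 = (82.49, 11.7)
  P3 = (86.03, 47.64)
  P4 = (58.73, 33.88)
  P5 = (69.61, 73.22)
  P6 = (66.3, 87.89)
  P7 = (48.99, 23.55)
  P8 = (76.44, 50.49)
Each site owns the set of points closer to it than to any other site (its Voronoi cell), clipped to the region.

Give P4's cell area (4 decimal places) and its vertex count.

Area of P4's cell: 400.1894 (5 vertices)

1. box [0,91]×[0,93]: [(0, 0) (91, 0) (91, 93) (0, 93)]
2. ⊥bis P4·P0 via (59.025,38.99): [(0, 42.3975) (0, 0) (91, 0) (91, 37.1441)]  |A|=3619.1426
3. ⊥bis P4·P1 via (72.535,44.72): [(77.8895, 37.901) (0, 42.3975) (0, 0) (91, 0) (91, 21.2044)]  |A|=3514.6536
4. ⊥bis P4·P2 via (70.61,22.79): [(81.0083, 33.929) (77.8895, 37.901) (0, 42.3975) (0, 0) (49.3355, 0)]  |A|=2701.9015
5. ⊥bis P4·P3 via (72.38,40.76): [(77.6411, 30.3219) (73.6991, 38.1429) (0, 42.3975) (0, 0) (49.3355, 0)]  |A|=2673.68
6. ⊥bis P4·P5 via (64.17,53.55): [(77.6411, 30.3219) (73.6991, 38.1429) (0, 42.3975) (0, 0) (49.3355, 0)]  |A|=2673.68
7. ⊥bis P4·P6 via (62.515,60.885): [(77.6411, 30.3219) (73.6991, 38.1429) (0, 42.3975) (0, 0) (49.3355, 0)]  |A|=2673.68
8. ⊥bis P4·P7 via (53.86,28.715): [(65.7104, 17.5414) (77.6411, 30.3219) (73.6991, 38.1429) (41.915, 39.9778)]  |A|=406.5733
9. ⊥bis P4·P8 via (67.585,42.185): [(65.7104, 17.5414) (77.6411, 30.3219) (76.3979, 32.7885) (71.2431, 38.2847) (41.915, 39.9778)]  |A|=400.1894
10. canonical 5-gon: [(65.7104, 17.5414) (77.6411, 30.3219) (76.3979, 32.7885) (71.2431, 38.2847) (41.915, 39.9778)]
11. shoelace: 400.1894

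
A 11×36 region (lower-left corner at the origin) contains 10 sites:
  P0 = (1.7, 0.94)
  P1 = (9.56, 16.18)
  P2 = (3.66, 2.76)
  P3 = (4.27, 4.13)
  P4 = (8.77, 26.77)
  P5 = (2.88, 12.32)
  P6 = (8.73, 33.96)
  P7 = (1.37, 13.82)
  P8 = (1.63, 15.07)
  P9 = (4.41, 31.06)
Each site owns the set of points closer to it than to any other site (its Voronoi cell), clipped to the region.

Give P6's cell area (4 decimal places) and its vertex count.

Area of P6's cell: 27.4944 (4 vertices)

1. box [0,11]×[0,36]: [(0, 0) (11, 0) (11, 36) (0, 36)]
2. ⊥bis P6·P0 via (5.215,17.45): [(0, 18.5603) (11, 16.2184) (11, 36) (0, 36)]  |A|=204.7174
3. ⊥bis P6·P1 via (9.145,25.07): [(0, 24.6431) (11, 25.1566) (11, 36) (0, 36)]  |A|=122.1017
4. ⊥bis P6·P2 via (6.195,18.36): [(0, 24.6431) (11, 25.1566) (11, 36) (0, 36)]  |A|=122.1017
5. ⊥bis P6·P3 via (6.5,19.045): [(0, 24.6431) (11, 25.1566) (11, 36) (0, 36)]  |A|=122.1017
6. ⊥bis P6·P4 via (8.75,30.365): [(0, 30.3163) (11, 30.3775) (11, 36) (0, 36)]  |A|=62.1839
7. ⊥bis P6·P5 via (5.805,23.14): [(0, 30.3163) (11, 30.3775) (11, 36) (0, 36)]  |A|=62.1839
8. ⊥bis P6·P7 via (5.05,23.89): [(0, 30.3163) (11, 30.3775) (11, 36) (0, 36)]  |A|=62.1839
9. ⊥bis P6·P8 via (5.18,24.515): [(0, 30.3163) (11, 30.3775) (11, 36) (0, 36)]  |A|=62.1839
10. ⊥bis P6·P9 via (6.57,32.51): [(8.0127, 30.3609) (11, 30.3775) (11, 36) (4.2272, 36)]  |A|=27.4944
11. canonical 4-gon: [(8.0127, 30.3609) (11, 30.3775) (11, 36) (4.2272, 36)]
12. shoelace: 27.4944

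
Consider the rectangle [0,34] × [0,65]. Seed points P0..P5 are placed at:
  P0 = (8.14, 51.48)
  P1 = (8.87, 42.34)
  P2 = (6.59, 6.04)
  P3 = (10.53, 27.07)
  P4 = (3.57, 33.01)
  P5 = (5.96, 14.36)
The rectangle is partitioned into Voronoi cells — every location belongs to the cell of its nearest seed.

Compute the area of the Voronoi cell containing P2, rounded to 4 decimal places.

Area of P2's cell: 373.9162

1. box [0,34]×[0,65]: [(0, 0) (34, 0) (34, 65) (0, 65)]
2. ⊥bis P2·P0 via (7.365,28.76): [(0, 29.0112) (0, 0) (34, 0) (34, 27.8515)]  |A|=966.6656
3. ⊥bis P2·P1 via (7.73,24.19): [(0, 24.6755) (0, 0) (34, 0) (34, 22.54)]  |A|=802.6636
4. ⊥bis P2·P3 via (8.56,16.555): [(0, 18.1587) (0, 0) (34, 0) (34, 11.7888)]  |A|=509.1076
5. ⊥bis P2·P4 via (5.08,19.525): [(0, 18.1587) (0, 0) (34, 0) (34, 11.7888)]  |A|=509.1076
6. ⊥bis P2·P5 via (6.275,10.2): [(32.0591, 12.1524) (0, 9.7248) (0, 0) (34, 0) (34, 11.7888)]  |A|=373.9162
7. canonical 5-gon: [(32.0591, 12.1524) (0, 9.7248) (0, 0) (34, 0) (34, 11.7888)]
8. shoelace: 373.9162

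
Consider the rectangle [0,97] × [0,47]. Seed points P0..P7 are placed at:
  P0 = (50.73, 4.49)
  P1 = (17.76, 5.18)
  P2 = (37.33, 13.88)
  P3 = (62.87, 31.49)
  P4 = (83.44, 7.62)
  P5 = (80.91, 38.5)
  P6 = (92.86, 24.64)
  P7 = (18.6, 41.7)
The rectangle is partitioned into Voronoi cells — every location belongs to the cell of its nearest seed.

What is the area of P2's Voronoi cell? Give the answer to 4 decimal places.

Area of P2's cell: 624.9920

1. box [0,97]×[0,47]: [(0, 0) (97, 0) (97, 47) (0, 47)]
2. ⊥bis P2·P0 via (44.03,9.185): [(0, 0) (37.5936, 0) (70.5287, 47) (0, 47)]  |A|=2540.8756
3. ⊥bis P2·P1 via (27.545,9.53): [(31.7816, 0) (37.5936, 0) (70.5287, 47) (10.8874, 47)]  |A|=1538.1529
4. ⊥bis P2·P3 via (50.1,22.685): [(31.7816, 0) (37.5936, 0) (51.7813, 20.2465) (33.3346, 47) (10.8874, 47)]  |A|=1040.6179
5. ⊥bis P2·P4 via (60.385,10.75): [(31.7816, 0) (37.5936, 0) (51.7813, 20.2465) (33.3346, 47) (10.8874, 47)]  |A|=1040.6179
6. ⊥bis P2·P5 via (59.12,26.19): [(31.7816, 0) (37.5936, 0) (51.7813, 20.2465) (33.3346, 47) (10.8874, 47)]  |A|=1040.6179
7. ⊥bis P2·P6 via (65.095,19.26): [(31.7816, 0) (37.5936, 0) (51.7813, 20.2465) (33.3346, 47) (10.8874, 47)]  |A|=1040.6179
8. ⊥bis P2·P7 via (27.965,27.79): [(21.3941, 23.3661) (31.7816, 0) (37.5936, 0) (51.7813, 20.2465) (40.6783, 36.3493)]  |A|=624.992
9. canonical 5-gon: [(21.3941, 23.3661) (31.7816, 0) (37.5936, 0) (51.7813, 20.2465) (40.6783, 36.3493)]
10. shoelace: 624.992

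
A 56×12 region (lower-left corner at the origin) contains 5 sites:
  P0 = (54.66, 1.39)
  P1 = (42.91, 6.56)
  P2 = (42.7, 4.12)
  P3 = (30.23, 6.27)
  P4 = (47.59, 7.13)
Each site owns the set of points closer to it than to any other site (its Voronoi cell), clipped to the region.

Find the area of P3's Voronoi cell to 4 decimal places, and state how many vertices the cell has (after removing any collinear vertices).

1. box [0,56]×[0,12]: [(0, 0) (56, 0) (56, 12) (0, 12)]
2. ⊥bis P3·P0 via (42.445,3.83): [(0, 0) (41.6799, 0) (44.077, 12) (0, 12)]  |A|=514.5416
3. ⊥bis P3·P1 via (36.57,6.415): [(0, 0) (36.7167, 0) (36.4423, 12) (0, 12)]  |A|=438.9539
4. ⊥bis P3·P2 via (36.465,5.195): [(0, 0) (35.5693, 0) (36.5823, 5.8756) (36.4423, 12) (0, 12)]  |A|=435.5831
5. ⊥bis P3·P4 via (38.91,6.7): [(0, 0) (35.5693, 0) (36.5823, 5.8756) (36.4423, 12) (0, 12)]  |A|=435.5831
6. canonical 5-gon: [(0, 0) (35.5693, 0) (36.5823, 5.8756) (36.4423, 12) (0, 12)]
7. shoelace: 435.5831

Area of P3's cell: 435.5831 (5 vertices)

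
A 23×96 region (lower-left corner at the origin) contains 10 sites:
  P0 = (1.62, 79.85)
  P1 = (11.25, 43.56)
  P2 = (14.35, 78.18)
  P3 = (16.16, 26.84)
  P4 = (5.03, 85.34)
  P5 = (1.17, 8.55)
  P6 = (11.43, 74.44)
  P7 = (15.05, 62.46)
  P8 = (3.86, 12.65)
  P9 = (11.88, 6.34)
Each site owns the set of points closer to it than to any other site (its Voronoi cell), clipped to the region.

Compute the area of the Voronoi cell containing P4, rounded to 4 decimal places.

1. box [0,23]×[0,96]: [(0, 0) (23, 0) (23, 96) (0, 96)]
2. ⊥bis P4·P0 via (3.325,82.595): [(0, 84.6603) (23, 70.3743) (23, 96) (0, 96)]  |A|=425.1028
3. ⊥bis P4·P1 via (8.14,64.45): [(0, 84.6603) (23, 70.3743) (23, 96) (0, 96)]  |A|=425.1028
4. ⊥bis P4·P2 via (9.69,81.76): [(0, 84.6603) (8.0682, 79.6489) (20.6297, 96) (0, 96)]  |A|=214.4051
5. ⊥bis P4·P3 via (10.595,56.09): [(0, 84.6603) (8.0682, 79.6489) (20.6297, 96) (0, 96)]  |A|=214.4051
6. ⊥bis P4·P5 via (3.1,46.945): [(0, 84.6603) (8.0682, 79.6489) (20.6297, 96) (0, 96)]  |A|=214.4051
7. ⊥bis P4·P6 via (8.23,79.89): [(0, 84.6603) (7.9473, 79.724) (8.2726, 79.915) (20.6297, 96) (0, 96)]  |A|=214.3813
8. ⊥bis P4·P7 via (10.04,73.9): [(0, 84.6603) (7.9473, 79.724) (8.2726, 79.915) (20.6297, 96) (0, 96)]  |A|=214.3813
9. ⊥bis P4·P8 via (4.445,48.995): [(0, 84.6603) (7.9473, 79.724) (8.2726, 79.915) (20.6297, 96) (0, 96)]  |A|=214.3813
10. ⊥bis P4·P9 via (8.455,45.84): [(0, 84.6603) (7.9473, 79.724) (8.2726, 79.915) (20.6297, 96) (0, 96)]  |A|=214.3813
11. canonical 5-gon: [(0, 84.6603) (7.9473, 79.724) (8.2726, 79.915) (20.6297, 96) (0, 96)]
12. shoelace: 214.3813

Area of P4's cell: 214.3813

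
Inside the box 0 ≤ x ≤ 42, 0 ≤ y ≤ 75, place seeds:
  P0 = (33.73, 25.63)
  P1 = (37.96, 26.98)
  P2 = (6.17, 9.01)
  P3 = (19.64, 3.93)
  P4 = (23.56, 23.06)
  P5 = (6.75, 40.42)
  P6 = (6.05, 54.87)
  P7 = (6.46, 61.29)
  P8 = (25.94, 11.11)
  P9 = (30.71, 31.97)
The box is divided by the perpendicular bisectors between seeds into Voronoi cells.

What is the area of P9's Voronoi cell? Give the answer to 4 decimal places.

Area of P9's cell: 547.3841

1. box [0,42]×[0,75]: [(0, 0) (42, 0) (42, 75) (0, 75)]
2. ⊥bis P9·P0 via (32.22,28.8): [(0, 13.4523) (42, 33.4586) (42, 75) (0, 75)]  |A|=2164.8708
3. ⊥bis P9·P1 via (34.335,29.475): [(0, 13.4523) (34.6754, 29.9696) (42, 40.6115) (42, 75) (0, 75)]  |A|=2138.6748
4. ⊥bis P9·P2 via (18.44,20.49): [(0, 40.199) (17.31, 21.6978) (34.6754, 29.9696) (42, 40.6115) (42, 75) (0, 75)]  |A|=1907.1825
5. ⊥bis P9·P3 via (25.175,17.95): [(0, 40.199) (17.31, 21.6978) (34.6754, 29.9696) (42, 40.6115) (42, 75) (0, 75)]  |A|=1907.1825
6. ⊥bis P9·P4 via (27.135,27.515): [(0, 49.29) (28.0243, 26.8014) (34.6754, 29.9696) (42, 40.6115) (42, 75) (0, 75)]  |A|=1636.5124
7. ⊥bis P9·P5 via (18.73,36.195): [(18.198, 34.6866) (28.0243, 26.8014) (34.6754, 29.9696) (42, 40.6115) (42, 75) (32.4154, 75)]  |A|=749.1895
8. ⊥bis P9·P6 via (18.38,43.42): [(23.0526, 48.4517) (18.198, 34.6866) (28.0243, 26.8014) (34.6754, 29.9696) (42, 40.6115) (42, 68.8553)]  |A|=563.7494
9. ⊥bis P9·P7 via (18.585,46.63): [(30.5527, 56.5283) (23.0526, 48.4517) (18.198, 34.6866) (28.0243, 26.8014) (34.6754, 29.9696) (42, 40.6115) (42, 65.9961)]  |A|=547.3841
10. ⊥bis P9·P8 via (28.325,21.54): [(30.5527, 56.5283) (23.0526, 48.4517) (18.198, 34.6866) (28.0243, 26.8014) (34.6754, 29.9696) (42, 40.6115) (42, 65.9961)]  |A|=547.3841
11. canonical 7-gon: [(30.5527, 56.5283) (23.0526, 48.4517) (18.198, 34.6866) (28.0243, 26.8014) (34.6754, 29.9696) (42, 40.6115) (42, 65.9961)]
12. shoelace: 547.3841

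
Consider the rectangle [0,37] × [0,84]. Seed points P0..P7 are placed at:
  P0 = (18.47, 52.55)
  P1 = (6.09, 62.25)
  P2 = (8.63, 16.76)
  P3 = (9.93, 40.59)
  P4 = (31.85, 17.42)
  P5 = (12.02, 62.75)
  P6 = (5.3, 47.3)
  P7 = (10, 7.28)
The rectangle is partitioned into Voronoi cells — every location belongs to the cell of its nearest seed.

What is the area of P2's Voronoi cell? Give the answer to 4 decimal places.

Area of P2's cell: 332.2693

1. box [0,37]×[0,84]: [(0, 0) (37, 0) (37, 84) (0, 84)]
2. ⊥bis P2·P0 via (13.55,34.655): [(0, 38.3804) (0, 0) (37, 0) (37, 28.2077)]  |A|=1231.8803
3. ⊥bis P2·P1 via (7.36,39.505): [(0, 38.3804) (0, 0) (37, 0) (37, 28.2077)]  |A|=1231.8803
4. ⊥bis P2·P3 via (9.28,28.675): [(0, 29.1813) (0, 0) (37, 0) (37, 27.1628)]  |A|=1042.3648
5. ⊥bis P2·P4 via (20.24,17.09): [(19.9272, 28.0942) (0, 29.1813) (0, 0) (20.7258, 0)]  |A|=581.8871
6. ⊥bis P2·P5 via (10.325,39.755): [(19.9272, 28.0942) (0, 29.1813) (0, 0) (20.7258, 0)]  |A|=581.8871
7. ⊥bis P2·P6 via (6.965,32.03): [(19.9272, 28.0942) (0, 29.1813) (0, 0) (20.7258, 0)]  |A|=581.8871
8. ⊥bis P2·P7 via (9.315,12.02): [(20.3388, 13.6131) (19.9272, 28.0942) (0, 29.1813) (0, 10.6738)]  |A|=332.2693
9. canonical 4-gon: [(20.3388, 13.6131) (19.9272, 28.0942) (0, 29.1813) (0, 10.6738)]
10. shoelace: 332.2693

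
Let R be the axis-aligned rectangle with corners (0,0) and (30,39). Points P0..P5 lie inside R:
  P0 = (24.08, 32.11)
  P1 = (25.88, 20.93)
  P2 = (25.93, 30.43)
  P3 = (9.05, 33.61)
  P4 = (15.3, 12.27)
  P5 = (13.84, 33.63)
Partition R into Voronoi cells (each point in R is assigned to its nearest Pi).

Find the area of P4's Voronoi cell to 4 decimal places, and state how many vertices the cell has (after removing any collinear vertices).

1. box [0,30]×[0,39]: [(0, 0) (30, 0) (30, 39) (0, 39)]
2. ⊥bis P4·P0 via (19.69,22.19): [(0, 30.9036) (0, 0) (30, 0) (30, 17.6274)]  |A|=727.9654
3. ⊥bis P4·P1 via (20.59,16.6): [(13.9269, 24.7404) (0, 30.9036) (0, 0) (30, 0) (30, 5.1037)]  |A|=627.3179
4. ⊥bis P4·P2 via (20.615,21.35): [(13.9269, 24.7404) (0, 30.9036) (0, 0) (30, 0) (30, 5.1037)]  |A|=627.3179
5. ⊥bis P4·P3 via (12.175,22.94): [(14.7768, 23.702) (0, 19.3742) (0, 0) (30, 0) (30, 5.1037)]  |A|=537.5223
6. ⊥bis P4·P5 via (14.57,22.95): [(15.3488, 23.0032) (11.4904, 22.7395) (0, 19.3742) (0, 0) (30, 0) (30, 5.1037)]  |A|=536.0988
7. canonical 6-gon: [(15.3488, 23.0032) (11.4904, 22.7395) (0, 19.3742) (0, 0) (30, 0) (30, 5.1037)]
8. shoelace: 536.0988

Area of P4's cell: 536.0988 (6 vertices)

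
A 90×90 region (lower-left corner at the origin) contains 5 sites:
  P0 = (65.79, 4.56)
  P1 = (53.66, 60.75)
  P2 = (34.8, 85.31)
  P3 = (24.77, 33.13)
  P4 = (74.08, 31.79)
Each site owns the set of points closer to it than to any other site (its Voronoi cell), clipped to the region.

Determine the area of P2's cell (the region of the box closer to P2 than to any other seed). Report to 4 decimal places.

Area of P2's cell: 1340.4291

1. box [0,90]×[0,90]: [(0, 0) (90, 0) (90, 90) (0, 90)]
2. ⊥bis P2·P0 via (50.295,44.935): [(0, 25.6329) (90, 60.1729) (90, 90) (0, 90)]  |A|=4238.739
3. ⊥bis P2·P1 via (44.23,73.03): [(0, 39.0651) (66.3288, 90) (0, 90)]  |A|=1689.225
4. ⊥bis P2·P3 via (29.785,59.22): [(0, 64.9453) (26.9547, 59.764) (66.3288, 90) (0, 90)]  |A|=1340.4291
5. ⊥bis P2·P4 via (54.44,58.55): [(0, 64.9453) (26.9547, 59.764) (66.3288, 90) (0, 90)]  |A|=1340.4291
6. canonical 4-gon: [(0, 64.9453) (26.9547, 59.764) (66.3288, 90) (0, 90)]
7. shoelace: 1340.4291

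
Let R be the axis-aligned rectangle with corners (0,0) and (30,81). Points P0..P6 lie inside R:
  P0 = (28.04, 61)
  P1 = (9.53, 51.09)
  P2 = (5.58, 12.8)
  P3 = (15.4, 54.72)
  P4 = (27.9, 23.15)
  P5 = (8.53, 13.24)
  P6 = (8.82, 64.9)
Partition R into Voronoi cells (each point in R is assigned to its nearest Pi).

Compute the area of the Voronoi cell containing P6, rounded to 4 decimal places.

Area of P6's cell: 432.1685

1. box [0,30]×[0,81]: [(0, 0) (30, 0) (30, 81) (0, 81)]
2. ⊥bis P6·P0 via (18.43,62.95): [(0, 0) (5.6566, 0) (22.0926, 81) (0, 81)]  |A|=1123.8417
3. ⊥bis P6·P1 via (9.175,57.995): [(0, 57.5233) (17.5115, 58.4236) (22.0926, 81) (0, 81)]  |A|=454.9421
4. ⊥bis P6·P2 via (7.2,38.85): [(0, 57.5233) (17.5115, 58.4236) (22.0926, 81) (0, 81)]  |A|=454.9421
5. ⊥bis P6·P3 via (12.11,59.81): [(0, 57.5233) (9.313, 58.0021) (18.6507, 64.0377) (22.0926, 81) (0, 81)]  |A|=432.1685
6. ⊥bis P6·P4 via (18.36,44.025): [(0, 57.5233) (9.313, 58.0021) (18.6507, 64.0377) (22.0926, 81) (0, 81)]  |A|=432.1685
7. ⊥bis P6·P5 via (8.675,39.07): [(0, 57.5233) (9.313, 58.0021) (18.6507, 64.0377) (22.0926, 81) (0, 81)]  |A|=432.1685
8. canonical 5-gon: [(0, 57.5233) (9.313, 58.0021) (18.6507, 64.0377) (22.0926, 81) (0, 81)]
9. shoelace: 432.1685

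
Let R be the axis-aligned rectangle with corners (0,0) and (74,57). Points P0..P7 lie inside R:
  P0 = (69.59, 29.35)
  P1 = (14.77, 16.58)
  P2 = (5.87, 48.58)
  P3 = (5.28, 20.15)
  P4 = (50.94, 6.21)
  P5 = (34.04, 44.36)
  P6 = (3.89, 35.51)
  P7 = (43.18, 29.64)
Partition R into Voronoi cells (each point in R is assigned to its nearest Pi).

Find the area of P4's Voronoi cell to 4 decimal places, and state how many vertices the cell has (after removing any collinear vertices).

Area of P4's cell: 664.0796 (5 vertices)

1. box [0,74]×[0,57]: [(0, 0) (74, 0) (74, 57) (0, 57)]
2. ⊥bis P4·P0 via (60.265,17.78): [(0, 0) (74, 0) (74, 6.7101) (11.6028, 57) (0, 57)]  |A|=2649.0241
3. ⊥bis P4·P1 via (32.855,11.395): [(29.588, 0) (74, 0) (74, 6.7101) (39.4868, 34.5265)]  |A|=882.4871
4. ⊥bis P4·P2 via (28.405,27.395): [(29.588, 0) (74, 0) (74, 6.7101) (39.4868, 34.5265)]  |A|=882.4871
5. ⊥bis P4·P3 via (28.11,13.18): [(29.588, 0) (74, 0) (74, 6.7101) (39.4868, 34.5265)]  |A|=882.4871
6. ⊥bis P4·P5 via (42.49,25.285): [(36.0149, 22.4166) (29.588, 0) (74, 0) (74, 6.7101) (47.9514, 27.7043)]  |A|=819.3919
7. ⊥bis P4·P6 via (27.415,20.86): [(36.0149, 22.4166) (29.588, 0) (74, 0) (74, 6.7101) (47.9514, 27.7043)]  |A|=819.3919
8. ⊥bis P4·P7 via (47.06,17.925): [(33.4332, 13.4118) (29.588, 0) (74, 0) (74, 6.7101) (56.2915, 20.9825)]  |A|=664.0796
9. canonical 5-gon: [(33.4332, 13.4118) (29.588, 0) (74, 0) (74, 6.7101) (56.2915, 20.9825)]
10. shoelace: 664.0796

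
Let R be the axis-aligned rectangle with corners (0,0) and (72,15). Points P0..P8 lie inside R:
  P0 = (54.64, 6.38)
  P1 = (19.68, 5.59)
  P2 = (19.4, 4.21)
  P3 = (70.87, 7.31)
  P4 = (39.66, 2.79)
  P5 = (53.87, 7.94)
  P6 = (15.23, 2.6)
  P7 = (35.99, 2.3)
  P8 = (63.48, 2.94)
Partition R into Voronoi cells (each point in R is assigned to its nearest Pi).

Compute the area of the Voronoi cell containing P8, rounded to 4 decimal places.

1. box [0,72]×[0,15]: [(0, 0) (72, 0) (72, 15) (0, 15)]
2. ⊥bis P8·P0 via (59.06,4.66): [(57.2466, 0) (72, 0) (72, 15) (63.0837, 15)]  |A|=177.5226
3. ⊥bis P8·P1 via (41.58,4.265): [(57.2466, 0) (72, 0) (72, 15) (63.0837, 15)]  |A|=177.5226
4. ⊥bis P8·P2 via (41.44,3.575): [(57.2466, 0) (72, 0) (72, 15) (63.0837, 15)]  |A|=177.5226
5. ⊥bis P8·P3 via (67.175,5.125): [(62.3899, 13.217) (57.2466, 0) (70.2056, 0)]  |A|=85.6397
6. ⊥bis P8·P4 via (51.57,2.865): [(62.3899, 13.217) (57.2466, 0) (70.2056, 0)]  |A|=85.6397
7. ⊥bis P8·P5 via (58.675,5.44): [(62.5662, 12.9189) (61.4065, 10.6899) (57.2466, 0) (70.2056, 0)]  |A|=85.2703
8. ⊥bis P8·P6 via (39.355,2.77): [(62.5662, 12.9189) (61.4065, 10.6899) (57.2466, 0) (70.2056, 0)]  |A|=85.2703
9. ⊥bis P8·P7 via (49.735,2.62): [(62.5662, 12.9189) (61.4065, 10.6899) (57.2466, 0) (70.2056, 0)]  |A|=85.2703
10. canonical 4-gon: [(62.5662, 12.9189) (61.4065, 10.6899) (57.2466, 0) (70.2056, 0)]
11. shoelace: 85.2703

Area of P8's cell: 85.2703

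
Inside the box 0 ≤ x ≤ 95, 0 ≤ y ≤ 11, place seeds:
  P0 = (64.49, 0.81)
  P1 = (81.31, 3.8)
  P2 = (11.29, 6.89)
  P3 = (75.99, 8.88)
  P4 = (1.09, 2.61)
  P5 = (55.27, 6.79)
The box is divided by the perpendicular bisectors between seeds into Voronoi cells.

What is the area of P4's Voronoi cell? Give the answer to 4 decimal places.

1. box [0,95]×[0,11]: [(0, 0) (95, 0) (95, 11) (0, 11)]
2. ⊥bis P4·P0 via (32.79,1.71): [(0, 0) (32.7415, 0) (33.0538, 11) (0, 11)]  |A|=361.8736
3. ⊥bis P4·P1 via (41.2,3.205): [(0, 0) (32.7415, 0) (33.0538, 11) (0, 11)]  |A|=361.8736
4. ⊥bis P4·P2 via (6.19,4.75): [(0, 0) (8.1831, 0) (3.5675, 11) (0, 11)]  |A|=64.6282
5. ⊥bis P4·P3 via (38.54,5.745): [(0, 0) (8.1831, 0) (3.5675, 11) (0, 11)]  |A|=64.6282
6. ⊥bis P4·P5 via (28.18,4.7): [(0, 0) (8.1831, 0) (3.5675, 11) (0, 11)]  |A|=64.6282
7. canonical 4-gon: [(0, 0) (8.1831, 0) (3.5675, 11) (0, 11)]
8. shoelace: 64.6282

Area of P4's cell: 64.6282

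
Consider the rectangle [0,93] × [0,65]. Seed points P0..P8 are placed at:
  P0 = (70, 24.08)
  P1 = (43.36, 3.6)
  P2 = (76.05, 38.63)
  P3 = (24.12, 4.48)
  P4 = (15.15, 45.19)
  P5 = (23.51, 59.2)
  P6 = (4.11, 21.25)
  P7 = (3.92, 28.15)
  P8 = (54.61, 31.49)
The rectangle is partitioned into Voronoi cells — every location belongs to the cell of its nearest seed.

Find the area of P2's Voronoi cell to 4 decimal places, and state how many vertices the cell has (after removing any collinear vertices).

Area of P2's cell: 1150.4562 (5 vertices)

1. box [0,93]×[0,65]: [(0, 0) (93, 0) (93, 65) (0, 65)]
2. ⊥bis P2·P0 via (73.025,31.355): [(0, 61.7193) (93, 23.0492) (93, 65) (0, 65)]  |A|=2103.2605
3. ⊥bis P2·P1 via (59.705,21.115): [(29.2087, 49.5741) (93, 23.0492) (93, 65) (12.6786, 65)]  |A|=1957.5593
4. ⊥bis P2·P3 via (50.085,21.555): [(32.5814, 48.1718) (93, 23.0492) (93, 65) (21.5149, 65)]  |A|=1868.7876
5. ⊥bis P2·P4 via (45.6,41.91): [(45.6875, 42.7221) (93, 23.0492) (93, 65) (48.0872, 65)]  |A|=1492.6783
6. ⊥bis P2·P5 via (49.78,48.915): [(47.1219, 42.1257) (93, 23.0492) (93, 65) (56.0775, 65)]  |A|=1384.5989
7. ⊥bis P2·P6 via (40.08,29.94): [(47.1219, 42.1257) (93, 23.0492) (93, 65) (56.0775, 65)]  |A|=1384.5989
8. ⊥bis P2·P7 via (39.985,33.39): [(47.1219, 42.1257) (93, 23.0492) (93, 65) (56.0775, 65)]  |A|=1384.5989
9. ⊥bis P2·P8 via (65.33,35.06): [(55.6894, 64.0088) (65.5253, 34.4734) (93, 23.0492) (93, 65) (56.0775, 65)]  |A|=1150.4562
10. canonical 5-gon: [(55.6894, 64.0088) (65.5253, 34.4734) (93, 23.0492) (93, 65) (56.0775, 65)]
11. shoelace: 1150.4562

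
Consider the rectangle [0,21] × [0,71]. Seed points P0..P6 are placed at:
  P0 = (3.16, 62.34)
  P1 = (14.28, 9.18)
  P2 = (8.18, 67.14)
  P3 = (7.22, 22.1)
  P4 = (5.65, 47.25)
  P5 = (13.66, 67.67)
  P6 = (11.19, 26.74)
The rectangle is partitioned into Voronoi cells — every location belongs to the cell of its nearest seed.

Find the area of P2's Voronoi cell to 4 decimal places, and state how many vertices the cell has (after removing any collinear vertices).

Area of P2's cell: 68.9143 (4 vertices)

1. box [0,21]×[0,71]: [(0, 0) (21, 0) (21, 71) (0, 71)]
2. ⊥bis P2·P0 via (5.67,64.74): [(0, 70.6699) (21, 48.7074) (21, 71) (0, 71)]  |A|=237.5389
3. ⊥bis P2·P1 via (11.23,38.16): [(0, 70.6699) (21, 48.7074) (21, 71) (0, 71)]  |A|=237.5389
4. ⊥bis P2·P3 via (7.7,44.62): [(0, 70.6699) (21, 48.7074) (21, 71) (0, 71)]  |A|=237.5389
5. ⊥bis P2·P4 via (6.915,57.195): [(0, 70.6699) (13.7109, 56.3306) (21, 55.4034) (21, 71) (0, 71)]  |A|=213.1349
6. ⊥bis P2·P5 via (10.92,67.405): [(0, 70.6699) (11.7975, 58.3316) (10.5723, 71) (0, 71)]  |A|=68.9143
7. ⊥bis P2·P6 via (9.685,46.94): [(0, 70.6699) (11.7975, 58.3316) (10.5723, 71) (0, 71)]  |A|=68.9143
8. canonical 4-gon: [(0, 70.6699) (11.7975, 58.3316) (10.5723, 71) (0, 71)]
9. shoelace: 68.9143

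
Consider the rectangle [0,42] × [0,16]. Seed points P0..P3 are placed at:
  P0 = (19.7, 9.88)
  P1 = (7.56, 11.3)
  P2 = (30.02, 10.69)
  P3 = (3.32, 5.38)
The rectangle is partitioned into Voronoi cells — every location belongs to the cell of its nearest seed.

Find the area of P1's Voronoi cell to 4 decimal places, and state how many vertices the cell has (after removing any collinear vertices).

Area of P1's cell: 115.9859 (4 vertices)

1. box [0,42]×[0,16]: [(0, 0) (42, 0) (42, 16) (0, 16)]
2. ⊥bis P1·P0 via (13.63,10.59): [(0, 0) (12.3913, 0) (14.2628, 16) (0, 16)]  |A|=213.2328
3. ⊥bis P1·P2 via (18.79,10.995): [(0, 0) (12.3913, 0) (14.2628, 16) (0, 16)]  |A|=213.2328
4. ⊥bis P1·P3 via (5.44,8.34): [(0, 12.2362) (12.7541, 3.1015) (14.2628, 16) (0, 16)]  |A|=115.9859
5. canonical 4-gon: [(0, 12.2362) (12.7541, 3.1015) (14.2628, 16) (0, 16)]
6. shoelace: 115.9859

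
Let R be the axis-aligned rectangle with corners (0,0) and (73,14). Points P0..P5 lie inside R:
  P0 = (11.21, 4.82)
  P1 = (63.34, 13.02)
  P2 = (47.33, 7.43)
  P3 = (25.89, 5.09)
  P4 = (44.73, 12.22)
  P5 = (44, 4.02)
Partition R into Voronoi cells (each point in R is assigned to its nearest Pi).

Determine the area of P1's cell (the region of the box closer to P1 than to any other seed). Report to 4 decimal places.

Area of P1's cell: 231.5456

1. box [0,73]×[0,14]: [(0, 0) (73, 0) (73, 14) (0, 14)]
2. ⊥bis P1·P0 via (37.275,8.92): [(38.6781, 0) (73, 0) (73, 14) (36.4759, 14)]  |A|=495.9218
3. ⊥bis P1·P2 via (55.335,10.225): [(58.9051, 0) (73, 0) (73, 14) (54.0169, 14)]  |A|=231.5456
4. ⊥bis P1·P3 via (44.615,9.055): [(58.9051, 0) (73, 0) (73, 14) (54.0169, 14)]  |A|=231.5456
5. ⊥bis P1·P4 via (54.035,12.62): [(58.9051, 0) (73, 0) (73, 14) (54.0169, 14)]  |A|=231.5456
6. ⊥bis P1·P5 via (53.67,8.52): [(58.9051, 0) (73, 0) (73, 14) (54.0169, 14)]  |A|=231.5456
7. canonical 4-gon: [(58.9051, 0) (73, 0) (73, 14) (54.0169, 14)]
8. shoelace: 231.5456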